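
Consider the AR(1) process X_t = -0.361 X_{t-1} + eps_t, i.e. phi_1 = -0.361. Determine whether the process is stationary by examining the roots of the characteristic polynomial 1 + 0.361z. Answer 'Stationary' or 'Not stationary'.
\text{Stationary}

The AR(p) characteristic polynomial is P(z) = 1 + 0.361z.
Stationarity requires all roots to lie outside the unit circle, i.e. |z| > 1 for every root.
This is linear in z: 1 + (0.361) z = 0  =>  z = -1/(0.361) = -2.770083,  |z| = 2.770083.
Moduli of all roots: 2.7701.
All moduli strictly greater than 1? Yes.
Verdict: Stationary.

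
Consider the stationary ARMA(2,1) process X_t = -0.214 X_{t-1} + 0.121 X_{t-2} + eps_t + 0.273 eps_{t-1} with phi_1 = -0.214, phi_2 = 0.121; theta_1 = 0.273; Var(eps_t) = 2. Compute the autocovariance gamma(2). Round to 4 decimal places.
\gamma(2) = 0.2187

Multiply the model equation by X_{t-k} and take expectations. With theta_0 = psi_0 = 1 and psi_j the MA(infinity) weights, this gives
  gamma(k) - sum_i phi_i gamma(k-i) = c_k,
  c_k = sigma^2 * sum_{j=k..q} theta_j psi_{j-k}   (c_k = 0 for k > q),
using gamma(-m) = gamma(m).
psi-weights needed (psi_j = theta_j + sum_i phi_i psi_{j-i}):
  psi_1 = theta_1 + phi_1 = 0.273 + (-0.214) = 0.059
Right-hand sides:
  c_0 = sigma^2 (1 + theta_1 psi_1) = 2 * (1 + (0.273)(0.059)) = 2 * 1.016107 = 2.032214
  c_1 = sigma^2 theta_1 = 2 * (0.273) = 0.546
  c_2 = 0
Equations for k = 0, 1, 2 (AR order 2, c_2 = 0):
  (E0) gamma(0) = phi_1 gamma(1) + phi_2 gamma(2) + c_0
  (E1) gamma(1) = phi_1 gamma(0) + phi_2 gamma(1) + c_1
  (E2) gamma(2) = phi_1 gamma(1) + phi_2 gamma(0)
From (E1): gamma(1) = A gamma(0) + B with
  A = phi_1 / (1 - phi_2) = -0.214 / 0.879 = -0.243458,   B = c_1 / (1 - phi_2) = 0.546 / 0.879 = 0.62116.
Insert (E2) into (E0): gamma(0) (1 - phi_2^2) = phi_1 (1 + phi_2) gamma(1) + c_0.
  phi_1 (1 + phi_2) = (-0.214)(1.121) = -0.239894,   1 - phi_2^2 = 0.985359.
Replace gamma(1) by A gamma(0) + B and collect gamma(0):
  gamma(0) [0.985359 - (-0.239894)(-0.243458)] = (-0.239894)(0.62116) + 2.032214
  gamma(0) * 0.926955 = 1.883201
  gamma(0) = 1.883201 / 0.926955 = 2.0316.
  gamma(1) = A gamma(0) + B = (-0.243458)(2.0316) + (0.62116) = 0.12655.
  gamma(2) = phi_1 gamma(1) + phi_2 gamma(0) = (-0.214)(0.12655) + (0.121)(2.0316) = 0.218742.
Therefore gamma(2) = 0.2187 (to 4 decimal places).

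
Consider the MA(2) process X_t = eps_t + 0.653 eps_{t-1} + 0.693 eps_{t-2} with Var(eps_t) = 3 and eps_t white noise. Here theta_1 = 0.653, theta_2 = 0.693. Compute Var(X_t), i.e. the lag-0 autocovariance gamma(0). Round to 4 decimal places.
\gamma(0) = 5.7200

For an MA(q) process X_t = eps_t + sum_i theta_i eps_{t-i} with
Var(eps_t) = sigma^2, the variance is
  gamma(0) = sigma^2 * (1 + sum_i theta_i^2).
  sum_i theta_i^2 = (0.653)^2 + (0.693)^2 = 0.426409 + 0.480249 = 0.906658.
  gamma(0) = 3 * (1 + 0.906658) = 3 * 1.906658 = 5.719974, which rounds to 5.7200.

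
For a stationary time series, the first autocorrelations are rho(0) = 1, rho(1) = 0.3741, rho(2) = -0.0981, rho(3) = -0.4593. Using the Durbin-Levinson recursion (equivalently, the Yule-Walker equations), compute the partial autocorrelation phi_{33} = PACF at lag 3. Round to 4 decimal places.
\phi_{33} = -0.3890

The PACF at lag k is phi_{kk}, the last component of the solution
to the Yule-Walker system G_k phi = r_k where
  (G_k)_{ij} = rho(|i - j|), (r_k)_i = rho(i), i,j = 1..k.
Equivalently, Durbin-Levinson gives phi_{kk} iteratively:
  phi_{11} = rho(1)
  phi_{kk} = [rho(k) - sum_{j=1..k-1} phi_{k-1,j} rho(k-j)]
            / [1 - sum_{j=1..k-1} phi_{k-1,j} rho(j)],
  phi_{k,j} = phi_{k-1,j} - phi_{kk} phi_{k-1,k-j},  j = 1..k-1.
Step k = 1:
  phi_11 = rho(1) = 0.3741.
Step k = 2:
  phi_22 = [rho(2) - phi_11 rho(1)] / [1 - phi_11 rho(1)] = [-0.0981 - (0.3741)(0.3741)] / [1 - (0.3741)(0.3741)]
         = -0.23805081 / 0.86004919 = -0.276787.
  Update: phi_21 = phi_11 - phi_22 phi_11 = 0.3741 - (-0.276787)(0.3741) = 0.477646.
Step k = 3:
  phi_33 = [rho(3) - phi_21 rho(2) - phi_22 rho(1)] / [1 - phi_21 rho(1) - phi_22 rho(2)]
    numerator   = -0.4593 - (0.477646)(-0.0981) - (-0.276787)(0.3741) = -0.30889673
    denominator = 1 - (0.477646)(0.3741) - (-0.276787)(-0.0981) = 0.79415972
  phi_33 = -0.30889673 / 0.79415972 = -0.389.
Therefore phi_{33} = -0.3890.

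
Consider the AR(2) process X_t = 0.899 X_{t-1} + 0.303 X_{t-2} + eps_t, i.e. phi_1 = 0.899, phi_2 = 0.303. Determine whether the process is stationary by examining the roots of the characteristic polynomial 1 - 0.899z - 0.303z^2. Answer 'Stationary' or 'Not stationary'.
\text{Not stationary}

The AR(p) characteristic polynomial is P(z) = 1 - 0.899z - 0.303z^2.
Stationarity requires all roots to lie outside the unit circle, i.e. |z| > 1 for every root.
Set 1 + (-0.899) z + (-0.303) z^2 = 0, i.e. a z^2 + b z + c = 0 with a = -0.303, b = -0.899, c = 1.
Discriminant D = b^2 - 4ac = (-0.899)^2 - 4*(-0.303)*1 = 0.808201 - (-1.212) = 2.020201.
D >= 0, so the roots are real: z = (-b +/- sqrt(D)) / (2a) = (0.899 +/- 1.421338) / (-0.606).
  z_1 = (0.899 + 1.421338) / (-0.606) = -3.8289,   |z_1| = 3.8289.
  z_2 = (0.899 - 1.421338) / (-0.606) = 0.8619,   |z_2| = 0.8619.
Moduli of all roots: 3.8289, 0.8619.
All moduli strictly greater than 1? No.
Verdict: Not stationary.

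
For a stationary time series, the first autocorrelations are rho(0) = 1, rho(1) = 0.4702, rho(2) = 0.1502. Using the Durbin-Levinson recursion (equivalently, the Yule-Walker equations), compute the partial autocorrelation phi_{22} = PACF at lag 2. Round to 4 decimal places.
\phi_{22} = -0.0910

The PACF at lag k is phi_{kk}, the last component of the solution
to the Yule-Walker system G_k phi = r_k where
  (G_k)_{ij} = rho(|i - j|), (r_k)_i = rho(i), i,j = 1..k.
Equivalently, Durbin-Levinson gives phi_{kk} iteratively:
  phi_{11} = rho(1)
  phi_{kk} = [rho(k) - sum_{j=1..k-1} phi_{k-1,j} rho(k-j)]
            / [1 - sum_{j=1..k-1} phi_{k-1,j} rho(j)],
  phi_{k,j} = phi_{k-1,j} - phi_{kk} phi_{k-1,k-j},  j = 1..k-1.
Step k = 1:
  phi_11 = rho(1) = 0.4702.
Step k = 2:
  phi_22 = [rho(2) - phi_11 rho(1)] / [1 - phi_11 rho(1)] = [0.1502 - (0.4702)(0.4702)] / [1 - (0.4702)(0.4702)]
         = -0.07088804 / 0.77891196 = -0.091.
Therefore phi_{22} = -0.0910.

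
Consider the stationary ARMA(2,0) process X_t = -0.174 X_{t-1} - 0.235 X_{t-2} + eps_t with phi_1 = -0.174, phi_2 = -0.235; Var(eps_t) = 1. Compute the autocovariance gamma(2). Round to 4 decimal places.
\gamma(2) = -0.2273

Multiply the model equation by X_{t-k} and take expectations. With theta_0 = psi_0 = 1 and psi_j the MA(infinity) weights, this gives
  gamma(k) - sum_i phi_i gamma(k-i) = c_k,
  c_k = sigma^2 * sum_{j=k..q} theta_j psi_{j-k}   (c_k = 0 for k > q),
using gamma(-m) = gamma(m).
Pure AR (q = 0): c_0 = sigma^2 = 1, c_k = 0 for k >= 1.
Equations for k = 0, 1, 2 (AR order 2, c_2 = 0):
  (E0) gamma(0) = phi_1 gamma(1) + phi_2 gamma(2) + c_0
  (E1) gamma(1) = phi_1 gamma(0) + phi_2 gamma(1) + c_1
  (E2) gamma(2) = phi_1 gamma(1) + phi_2 gamma(0)
From (E1): gamma(1) = A gamma(0) + B with
  A = phi_1 / (1 - phi_2) = -0.174 / 1.235 = -0.140891,   B = c_1 / (1 - phi_2) = 0 / 1.235 = 0.
Insert (E2) into (E0): gamma(0) (1 - phi_2^2) = phi_1 (1 + phi_2) gamma(1) + c_0.
  phi_1 (1 + phi_2) = (-0.174)(0.765) = -0.13311,   1 - phi_2^2 = 0.944775.
Replace gamma(1) by A gamma(0) + B and collect gamma(0):
  gamma(0) [0.944775 - (-0.13311)(-0.140891)] = c_0 = 1
  gamma(0) * 0.926021 = 1
  gamma(0) = 1 / 0.926021 = 1.079889.
  gamma(1) = A gamma(0) = (-0.140891)(1.079889) = -0.152146.
  gamma(2) = phi_1 gamma(1) + phi_2 gamma(0) = (-0.174)(-0.152146) + (-0.235)(1.079889) = -0.2273.
Therefore gamma(2) = -0.2273 (to 4 decimal places).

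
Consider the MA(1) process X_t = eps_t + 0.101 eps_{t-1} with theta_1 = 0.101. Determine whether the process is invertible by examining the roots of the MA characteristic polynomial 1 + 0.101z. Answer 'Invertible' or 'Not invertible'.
\text{Invertible}

The MA(q) characteristic polynomial is P(z) = 1 + 0.101z.
Invertibility requires all roots to lie outside the unit circle, i.e. |z| > 1 for every root.
This is linear in z: 1 + (0.101) z = 0  =>  z = -1/(0.101) = -9.90099,  |z| = 9.90099.
Moduli of all roots: 9.9010.
All moduli strictly greater than 1? Yes.
Verdict: Invertible.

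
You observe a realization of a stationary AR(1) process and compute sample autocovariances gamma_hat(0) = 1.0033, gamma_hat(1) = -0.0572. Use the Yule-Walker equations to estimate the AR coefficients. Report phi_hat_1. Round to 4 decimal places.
\hat\phi_{1} = -0.0570

The Yule-Walker equations for an AR(p) process read, in matrix form,
  Gamma_p phi = r_p,   with   (Gamma_p)_{ij} = gamma(|i - j|),
                       (r_p)_i = gamma(i),   i,j = 1..p.
Substitute the sample gammas (Toeplitz matrix and right-hand side of size 1):
  Gamma_p = [[1.0033]]
  r_p     = [-0.0572]
With p = 1 this is the single equation gamma(0) phi_1 = gamma(1):
  phi_hat_1 = gamma(1) / gamma(0) = -0.0572 / 1.0033 = -0.0570.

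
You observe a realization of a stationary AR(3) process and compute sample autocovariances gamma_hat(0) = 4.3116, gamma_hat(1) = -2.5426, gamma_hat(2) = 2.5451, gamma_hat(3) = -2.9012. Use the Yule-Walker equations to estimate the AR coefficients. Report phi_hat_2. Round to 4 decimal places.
\hat\phi_{2} = 0.2170

The Yule-Walker equations for an AR(p) process read, in matrix form,
  Gamma_p phi = r_p,   with   (Gamma_p)_{ij} = gamma(|i - j|),
                       (r_p)_i = gamma(i),   i,j = 1..p.
Substitute the sample gammas (Toeplitz matrix and right-hand side of size 3):
  Gamma_p = [[4.3116, -2.5426, 2.5451], [-2.5426, 4.3116, -2.5426], [2.5451, -2.5426, 4.3116]]
  r_p     = [-2.5426, 2.5451, -2.9012]
Written out (R1..R3):
  (R1) 4.3116 phi_1 - 2.5426 phi_2 + 2.5451 phi_3 = -2.5426
  (R2) -2.5426 phi_1 + 4.3116 phi_2 - 2.5426 phi_3 = 2.5451
  (R3) 2.5451 phi_1 - 2.5426 phi_2 + 4.3116 phi_3 = -2.9012
Gaussian elimination:
  R2 <- R2 - (-2.5426/4.3116) R1 = R2 - (-0.589711) R1:  2.8122 phi_2 - 1.041725 phi_3 = 1.0457
  R3 <- R3 - (2.5451/4.3116) R1 = R3 - (0.590291) R1:  -1.041725 phi_2 + 2.80925 phi_3 = -1.400325
  R3 <- R3 - (-1.041725/2.8122) R2 = R3 - (-0.370431) R2:  2.423362 phi_3 = -1.012966
Back-substitution:
  phi_hat_3 = -1.012966 / 2.423362 = -0.418
  phi_hat_2 = (1.0457 - (-1.041725)(-0.418)) / 2.8122 = 0.217004
  phi_hat_1 = (-2.5426 - (-2.5426)(0.217004) - (2.5451)(-0.418)) / 4.3116 = -0.215
So phi_hat = [-0.2150, 0.2170, -0.4180].
Therefore phi_hat_2 = 0.2170.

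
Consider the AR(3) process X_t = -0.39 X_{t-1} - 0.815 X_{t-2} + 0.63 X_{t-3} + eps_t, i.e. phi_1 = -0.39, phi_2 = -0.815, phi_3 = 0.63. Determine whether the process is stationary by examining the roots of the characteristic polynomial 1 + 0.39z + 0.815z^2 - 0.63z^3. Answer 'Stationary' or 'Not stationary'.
\text{Not stationary}

The AR(p) characteristic polynomial is P(z) = 1 + 0.39z + 0.815z^2 - 0.63z^3.
Stationarity requires all roots to lie outside the unit circle, i.e. |z| > 1 for every root.
Degree 3: look for a simple real root z0 first, then factor out (1 - z/z0) and solve the remaining quadratic.
Testing z0 = 2: P(2) = 1 + (0.39)(2) + (0.815)(2)^2 + (-0.63)(2)^3
  = 1 + (0.78) + (3.26) + (-5.04) = 0.  So z_0 = 2 is a root, |z_0| = 2.
Divide out the factor (1 - 0.5 z) = (1 - z/z0) (since 1/z0 = 0.5):
  P(z) = (1 - 0.5 z)(1 + (0.89) z + (1.26) z^2)
  [check: z-coef 0.89 - (0.5) = 0.39; z^2-coef 1.26 - (0.5)(0.89) = 0.815; z^3-coef -(0.5)(1.26) = -0.63.]
Remaining roots from the quadratic factor 1 + (0.89) z + (1.26) z^2:
  Set 1 + (0.89) z + (1.26) z^2 = 0, i.e. a z^2 + b z + c = 0 with a = 1.26, b = 0.89, c = 1.
  Discriminant D = b^2 - 4ac = (0.89)^2 - 4*(1.26)*1 = 0.7921 - (5.04) = -4.2479.
  D < 0, so the roots are the complex-conjugate pair z = (-b +/- i sqrt(-D)) / (2a) = -0.3532 +/- 0.8179i.
  For a conjugate pair |z|^2 = z * conj(z) = (product of roots) = c/a = 1/(1.26) = 0.793651, so |z| = sqrt(0.793651) = 0.8909 for both roots.
Moduli of all roots: 2.0000, 0.8909, 0.8909.
All moduli strictly greater than 1? No.
Verdict: Not stationary.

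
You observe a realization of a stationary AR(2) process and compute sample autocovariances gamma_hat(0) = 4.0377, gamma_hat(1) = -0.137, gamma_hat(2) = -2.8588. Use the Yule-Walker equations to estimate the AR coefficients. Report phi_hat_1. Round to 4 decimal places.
\hat\phi_{1} = -0.0580

The Yule-Walker equations for an AR(p) process read, in matrix form,
  Gamma_p phi = r_p,   with   (Gamma_p)_{ij} = gamma(|i - j|),
                       (r_p)_i = gamma(i),   i,j = 1..p.
Substitute the sample gammas (Toeplitz matrix and right-hand side of size 2):
  Gamma_p = [[4.0377, -0.137], [-0.137, 4.0377]]
  r_p     = [-0.137, -2.8588]
Written out:
  4.0377 phi_1 - 0.137 phi_2 = -0.137
  -0.137 phi_1 + 4.0377 phi_2 = -2.8588
Solve by Cramer's rule:
  det = gamma(0)^2 - gamma(1)^2 = (4.0377)^2 - (-0.137)^2 = 16.30302129 - 0.018769 = 16.28425229
  phi_hat_1 = [gamma(1) gamma(0) - gamma(1) gamma(2)] / det = [(-0.137)(4.0377) - (-0.137)(-2.8588)] / 16.28425229 = -0.9448205 / 16.28425229 = -0.058
  phi_hat_2 = [gamma(0) gamma(2) - gamma(1)^2] / det = [(4.0377)(-2.8588) - (-0.137)^2] / 16.28425229 = -11.56174576 / 16.28425229 = -0.71
So phi_hat = [-0.0580, -0.7100].
Therefore phi_hat_1 = -0.0580.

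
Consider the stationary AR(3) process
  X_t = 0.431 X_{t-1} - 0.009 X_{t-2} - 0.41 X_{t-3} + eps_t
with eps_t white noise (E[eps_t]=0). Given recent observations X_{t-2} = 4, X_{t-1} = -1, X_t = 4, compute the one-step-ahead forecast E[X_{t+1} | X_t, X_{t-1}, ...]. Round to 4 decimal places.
E[X_{t+1} \mid \mathcal F_t] = 0.0930

For an AR(p) model X_t = c + sum_i phi_i X_{t-i} + eps_t, the
one-step-ahead conditional mean is
  E[X_{t+1} | X_t, ...] = c + sum_i phi_i X_{t+1-i}.
Substitute known values:
  E[X_{t+1} | ...] = (0.431) * (4) + (-0.009) * (-1) + (-0.41) * (4)
                   = 0.0930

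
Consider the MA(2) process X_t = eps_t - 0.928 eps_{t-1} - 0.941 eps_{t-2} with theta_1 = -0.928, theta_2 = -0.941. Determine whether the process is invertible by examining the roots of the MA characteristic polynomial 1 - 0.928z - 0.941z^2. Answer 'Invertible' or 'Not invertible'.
\text{Not invertible}

The MA(q) characteristic polynomial is P(z) = 1 - 0.928z - 0.941z^2.
Invertibility requires all roots to lie outside the unit circle, i.e. |z| > 1 for every root.
Set 1 + (-0.928) z + (-0.941) z^2 = 0, i.e. a z^2 + b z + c = 0 with a = -0.941, b = -0.928, c = 1.
Discriminant D = b^2 - 4ac = (-0.928)^2 - 4*(-0.941)*1 = 0.861184 - (-3.764) = 4.625184.
D >= 0, so the roots are real: z = (-b +/- sqrt(D)) / (2a) = (0.928 +/- 2.150624) / (-1.882).
  z_1 = (0.928 + 2.150624) / (-1.882) = -1.6358,   |z_1| = 1.6358.
  z_2 = (0.928 - 2.150624) / (-1.882) = 0.6496,   |z_2| = 0.6496.
Moduli of all roots: 1.6358, 0.6496.
All moduli strictly greater than 1? No.
Verdict: Not invertible.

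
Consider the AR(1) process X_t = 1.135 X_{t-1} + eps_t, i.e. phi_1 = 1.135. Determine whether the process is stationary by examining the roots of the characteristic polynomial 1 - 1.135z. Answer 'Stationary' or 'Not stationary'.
\text{Not stationary}

The AR(p) characteristic polynomial is P(z) = 1 - 1.135z.
Stationarity requires all roots to lie outside the unit circle, i.e. |z| > 1 for every root.
This is linear in z: 1 + (-1.135) z = 0  =>  z = -1/(-1.135) = 0.881057,  |z| = 0.881057.
Moduli of all roots: 0.8811.
All moduli strictly greater than 1? No.
Verdict: Not stationary.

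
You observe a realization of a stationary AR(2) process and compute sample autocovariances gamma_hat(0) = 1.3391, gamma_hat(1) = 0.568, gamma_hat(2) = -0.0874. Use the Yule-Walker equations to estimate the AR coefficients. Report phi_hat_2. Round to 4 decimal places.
\hat\phi_{2} = -0.2990

The Yule-Walker equations for an AR(p) process read, in matrix form,
  Gamma_p phi = r_p,   with   (Gamma_p)_{ij} = gamma(|i - j|),
                       (r_p)_i = gamma(i),   i,j = 1..p.
Substitute the sample gammas (Toeplitz matrix and right-hand side of size 2):
  Gamma_p = [[1.3391, 0.568], [0.568, 1.3391]]
  r_p     = [0.568, -0.0874]
Written out:
  1.3391 phi_1 + 0.568 phi_2 = 0.568
  0.568 phi_1 + 1.3391 phi_2 = -0.0874
Solve by Cramer's rule:
  det = gamma(0)^2 - gamma(1)^2 = (1.3391)^2 - (0.568)^2 = 1.79318881 - 0.322624 = 1.47056481
  phi_hat_1 = [gamma(1) gamma(0) - gamma(1) gamma(2)] / det = [(0.568)(1.3391) - (0.568)(-0.0874)] / 1.47056481 = 0.810252 / 1.47056481 = 0.551
  phi_hat_2 = [gamma(0) gamma(2) - gamma(1)^2] / det = [(1.3391)(-0.0874) - (0.568)^2] / 1.47056481 = -0.43966134 / 1.47056481 = -0.299
So phi_hat = [0.5510, -0.2990].
Therefore phi_hat_2 = -0.2990.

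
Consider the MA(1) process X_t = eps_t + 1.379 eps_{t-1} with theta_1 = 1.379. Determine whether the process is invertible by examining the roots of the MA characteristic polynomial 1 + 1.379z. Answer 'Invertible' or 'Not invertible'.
\text{Not invertible}

The MA(q) characteristic polynomial is P(z) = 1 + 1.379z.
Invertibility requires all roots to lie outside the unit circle, i.e. |z| > 1 for every root.
This is linear in z: 1 + (1.379) z = 0  =>  z = -1/(1.379) = -0.725163,  |z| = 0.725163.
Moduli of all roots: 0.7252.
All moduli strictly greater than 1? No.
Verdict: Not invertible.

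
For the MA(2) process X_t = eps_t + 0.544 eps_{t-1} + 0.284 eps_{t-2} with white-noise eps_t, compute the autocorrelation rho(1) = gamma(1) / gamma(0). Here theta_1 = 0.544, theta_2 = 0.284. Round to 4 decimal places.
\rho(1) = 0.5074

For an MA(q) process with theta_0 = 1, the autocovariance is
  gamma(k) = sigma^2 * sum_{i=0..q-k} theta_i * theta_{i+k},
and rho(k) = gamma(k) / gamma(0). Sigma^2 cancels.
  numerator   = (1)*(0.544) + (0.544)*(0.284) = 0.698496.
  denominator = (1)^2 + (0.544)^2 + (0.284)^2 = 1.376592.
  rho(1) = 0.698496 / 1.376592 = 0.5074.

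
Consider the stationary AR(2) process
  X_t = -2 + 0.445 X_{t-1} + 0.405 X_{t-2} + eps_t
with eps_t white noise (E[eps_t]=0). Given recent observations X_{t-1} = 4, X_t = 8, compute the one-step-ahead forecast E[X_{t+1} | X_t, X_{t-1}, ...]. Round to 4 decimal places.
E[X_{t+1} \mid \mathcal F_t] = 3.1800

For an AR(p) model X_t = c + sum_i phi_i X_{t-i} + eps_t, the
one-step-ahead conditional mean is
  E[X_{t+1} | X_t, ...] = c + sum_i phi_i X_{t+1-i}.
Substitute known values:
  E[X_{t+1} | ...] = -2 + (0.445) * (8) + (0.405) * (4)
                   = 3.1800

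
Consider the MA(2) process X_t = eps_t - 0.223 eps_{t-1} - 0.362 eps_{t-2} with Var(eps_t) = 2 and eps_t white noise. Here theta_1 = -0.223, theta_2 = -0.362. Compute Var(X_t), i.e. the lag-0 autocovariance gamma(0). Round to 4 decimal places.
\gamma(0) = 2.3615

For an MA(q) process X_t = eps_t + sum_i theta_i eps_{t-i} with
Var(eps_t) = sigma^2, the variance is
  gamma(0) = sigma^2 * (1 + sum_i theta_i^2).
  sum_i theta_i^2 = (-0.223)^2 + (-0.362)^2 = 0.049729 + 0.131044 = 0.180773.
  gamma(0) = 2 * (1 + 0.180773) = 2 * 1.180773 = 2.361546, which rounds to 2.3615.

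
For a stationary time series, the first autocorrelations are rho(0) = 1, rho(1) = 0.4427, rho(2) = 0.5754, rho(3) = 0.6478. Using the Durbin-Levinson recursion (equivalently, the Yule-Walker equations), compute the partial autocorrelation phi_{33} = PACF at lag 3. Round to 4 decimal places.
\phi_{33} = 0.4870

The PACF at lag k is phi_{kk}, the last component of the solution
to the Yule-Walker system G_k phi = r_k where
  (G_k)_{ij} = rho(|i - j|), (r_k)_i = rho(i), i,j = 1..k.
Equivalently, Durbin-Levinson gives phi_{kk} iteratively:
  phi_{11} = rho(1)
  phi_{kk} = [rho(k) - sum_{j=1..k-1} phi_{k-1,j} rho(k-j)]
            / [1 - sum_{j=1..k-1} phi_{k-1,j} rho(j)],
  phi_{k,j} = phi_{k-1,j} - phi_{kk} phi_{k-1,k-j},  j = 1..k-1.
Step k = 1:
  phi_11 = rho(1) = 0.4427.
Step k = 2:
  phi_22 = [rho(2) - phi_11 rho(1)] / [1 - phi_11 rho(1)] = [0.5754 - (0.4427)(0.4427)] / [1 - (0.4427)(0.4427)]
         = 0.37941671 / 0.80401671 = 0.471902.
  Update: phi_21 = phi_11 - phi_22 phi_11 = 0.4427 - (0.471902)(0.4427) = 0.233789.
Step k = 3:
  phi_33 = [rho(3) - phi_21 rho(2) - phi_22 rho(1)] / [1 - phi_21 rho(1) - phi_22 rho(2)]
    numerator   = 0.6478 - (0.233789)(0.5754) - (0.471902)(0.4427) = 0.30436689
    denominator = 1 - (0.233789)(0.4427) - (0.471902)(0.5754) = 0.62496939
  phi_33 = 0.30436689 / 0.62496939 = 0.487.
Therefore phi_{33} = 0.4870.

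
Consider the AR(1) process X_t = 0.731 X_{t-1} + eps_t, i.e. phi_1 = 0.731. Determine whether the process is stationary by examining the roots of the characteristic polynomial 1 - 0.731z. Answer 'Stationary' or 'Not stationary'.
\text{Stationary}

The AR(p) characteristic polynomial is P(z) = 1 - 0.731z.
Stationarity requires all roots to lie outside the unit circle, i.e. |z| > 1 for every root.
This is linear in z: 1 + (-0.731) z = 0  =>  z = -1/(-0.731) = 1.367989,  |z| = 1.367989.
Moduli of all roots: 1.3680.
All moduli strictly greater than 1? Yes.
Verdict: Stationary.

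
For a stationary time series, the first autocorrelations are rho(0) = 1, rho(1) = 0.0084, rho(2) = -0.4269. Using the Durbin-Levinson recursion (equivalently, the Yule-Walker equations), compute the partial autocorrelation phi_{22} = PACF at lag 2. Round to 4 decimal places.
\phi_{22} = -0.4270

The PACF at lag k is phi_{kk}, the last component of the solution
to the Yule-Walker system G_k phi = r_k where
  (G_k)_{ij} = rho(|i - j|), (r_k)_i = rho(i), i,j = 1..k.
Equivalently, Durbin-Levinson gives phi_{kk} iteratively:
  phi_{11} = rho(1)
  phi_{kk} = [rho(k) - sum_{j=1..k-1} phi_{k-1,j} rho(k-j)]
            / [1 - sum_{j=1..k-1} phi_{k-1,j} rho(j)],
  phi_{k,j} = phi_{k-1,j} - phi_{kk} phi_{k-1,k-j},  j = 1..k-1.
Step k = 1:
  phi_11 = rho(1) = 0.0084.
Step k = 2:
  phi_22 = [rho(2) - phi_11 rho(1)] / [1 - phi_11 rho(1)] = [-0.4269 - (0.0084)(0.0084)] / [1 - (0.0084)(0.0084)]
         = -0.42697056 / 0.99992944 = -0.427.
Therefore phi_{22} = -0.4270.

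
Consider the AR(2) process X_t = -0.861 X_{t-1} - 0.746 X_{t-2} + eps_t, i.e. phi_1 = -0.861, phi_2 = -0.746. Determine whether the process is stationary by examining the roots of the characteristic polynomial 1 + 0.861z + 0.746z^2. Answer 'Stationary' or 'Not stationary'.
\text{Stationary}

The AR(p) characteristic polynomial is P(z) = 1 + 0.861z + 0.746z^2.
Stationarity requires all roots to lie outside the unit circle, i.e. |z| > 1 for every root.
Set 1 + (0.861) z + (0.746) z^2 = 0, i.e. a z^2 + b z + c = 0 with a = 0.746, b = 0.861, c = 1.
Discriminant D = b^2 - 4ac = (0.861)^2 - 4*(0.746)*1 = 0.741321 - (2.984) = -2.242679.
D < 0, so the roots are the complex-conjugate pair z = (-b +/- i sqrt(-D)) / (2a) = -0.5771 +/- 1.0037i.
For a conjugate pair |z|^2 = z * conj(z) = (product of roots) = c/a = 1/(0.746) = 1.340483, so |z| = sqrt(1.340483) = 1.1578 for both roots.
Moduli of all roots: 1.1578, 1.1578.
All moduli strictly greater than 1? Yes.
Verdict: Stationary.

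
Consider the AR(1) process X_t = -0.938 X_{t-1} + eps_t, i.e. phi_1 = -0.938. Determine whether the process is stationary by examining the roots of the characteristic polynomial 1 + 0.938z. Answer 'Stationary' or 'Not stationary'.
\text{Stationary}

The AR(p) characteristic polynomial is P(z) = 1 + 0.938z.
Stationarity requires all roots to lie outside the unit circle, i.e. |z| > 1 for every root.
This is linear in z: 1 + (0.938) z = 0  =>  z = -1/(0.938) = -1.066098,  |z| = 1.066098.
Moduli of all roots: 1.0661.
All moduli strictly greater than 1? Yes.
Verdict: Stationary.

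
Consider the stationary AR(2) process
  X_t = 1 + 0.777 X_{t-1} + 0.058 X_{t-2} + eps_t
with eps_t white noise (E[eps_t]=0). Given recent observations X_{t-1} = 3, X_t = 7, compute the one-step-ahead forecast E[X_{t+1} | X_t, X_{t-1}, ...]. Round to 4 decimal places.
E[X_{t+1} \mid \mathcal F_t] = 6.6130

For an AR(p) model X_t = c + sum_i phi_i X_{t-i} + eps_t, the
one-step-ahead conditional mean is
  E[X_{t+1} | X_t, ...] = c + sum_i phi_i X_{t+1-i}.
Substitute known values:
  E[X_{t+1} | ...] = 1 + (0.777) * (7) + (0.058) * (3)
                   = 6.6130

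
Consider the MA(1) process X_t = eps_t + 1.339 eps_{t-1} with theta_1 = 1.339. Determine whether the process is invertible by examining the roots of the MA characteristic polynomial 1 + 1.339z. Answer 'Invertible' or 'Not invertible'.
\text{Not invertible}

The MA(q) characteristic polynomial is P(z) = 1 + 1.339z.
Invertibility requires all roots to lie outside the unit circle, i.e. |z| > 1 for every root.
This is linear in z: 1 + (1.339) z = 0  =>  z = -1/(1.339) = -0.746826,  |z| = 0.746826.
Moduli of all roots: 0.7468.
All moduli strictly greater than 1? No.
Verdict: Not invertible.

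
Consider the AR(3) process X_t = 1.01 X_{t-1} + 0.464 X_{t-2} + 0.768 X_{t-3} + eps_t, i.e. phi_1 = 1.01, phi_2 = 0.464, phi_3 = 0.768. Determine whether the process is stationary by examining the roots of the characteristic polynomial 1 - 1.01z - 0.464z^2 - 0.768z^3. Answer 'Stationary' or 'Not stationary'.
\text{Not stationary}

The AR(p) characteristic polynomial is P(z) = 1 - 1.01z - 0.464z^2 - 0.768z^3.
Stationarity requires all roots to lie outside the unit circle, i.e. |z| > 1 for every root.
Degree 3: look for a simple real root z0 first, then factor out (1 - z/z0) and solve the remaining quadratic.
Testing z0 = 0.625: P(0.625) = 1 + (-1.01)(0.625) + (-0.464)(0.625)^2 + (-0.768)(0.625)^3
  = 1 + (-0.63125) + (-0.18125) + (-0.1875) = 0.  So z_0 = 0.625 is a root, |z_0| = 0.625.
Divide out the factor (1 - 1.6 z) = (1 - z/z0) (since 1/z0 = 1.6):
  P(z) = (1 - 1.6 z)(1 + (0.59) z + (0.48) z^2)
  [check: z-coef 0.59 - (1.6) = -1.01; z^2-coef 0.48 - (1.6)(0.59) = -0.464; z^3-coef -(1.6)(0.48) = -0.768.]
Remaining roots from the quadratic factor 1 + (0.59) z + (0.48) z^2:
  Set 1 + (0.59) z + (0.48) z^2 = 0, i.e. a z^2 + b z + c = 0 with a = 0.48, b = 0.59, c = 1.
  Discriminant D = b^2 - 4ac = (0.59)^2 - 4*(0.48)*1 = 0.3481 - (1.92) = -1.5719.
  D < 0, so the roots are the complex-conjugate pair z = (-b +/- i sqrt(-D)) / (2a) = -0.6146 +/- 1.306i.
  For a conjugate pair |z|^2 = z * conj(z) = (product of roots) = c/a = 1/(0.48) = 2.083333, so |z| = sqrt(2.083333) = 1.4434 for both roots.
Moduli of all roots: 0.6250, 1.4434, 1.4434.
All moduli strictly greater than 1? No.
Verdict: Not stationary.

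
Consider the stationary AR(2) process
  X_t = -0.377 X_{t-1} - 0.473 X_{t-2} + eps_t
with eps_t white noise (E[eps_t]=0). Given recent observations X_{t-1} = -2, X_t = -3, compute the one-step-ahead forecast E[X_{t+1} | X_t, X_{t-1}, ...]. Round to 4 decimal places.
E[X_{t+1} \mid \mathcal F_t] = 2.0770

For an AR(p) model X_t = c + sum_i phi_i X_{t-i} + eps_t, the
one-step-ahead conditional mean is
  E[X_{t+1} | X_t, ...] = c + sum_i phi_i X_{t+1-i}.
Substitute known values:
  E[X_{t+1} | ...] = (-0.377) * (-3) + (-0.473) * (-2)
                   = 2.0770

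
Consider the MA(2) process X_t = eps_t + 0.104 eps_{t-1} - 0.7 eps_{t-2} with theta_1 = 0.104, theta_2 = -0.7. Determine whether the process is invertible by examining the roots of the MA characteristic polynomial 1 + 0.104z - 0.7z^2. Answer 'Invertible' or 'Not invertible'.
\text{Invertible}

The MA(q) characteristic polynomial is P(z) = 1 + 0.104z - 0.7z^2.
Invertibility requires all roots to lie outside the unit circle, i.e. |z| > 1 for every root.
Set 1 + (0.104) z + (-0.7) z^2 = 0, i.e. a z^2 + b z + c = 0 with a = -0.7, b = 0.104, c = 1.
Discriminant D = b^2 - 4ac = (0.104)^2 - 4*(-0.7)*1 = 0.010816 - (-2.8) = 2.810816.
D >= 0, so the roots are real: z = (-b +/- sqrt(D)) / (2a) = (-0.104 +/- 1.676549) / (-1.4).
  z_1 = (-0.104 + 1.676549) / (-1.4) = -1.1232,   |z_1| = 1.1232.
  z_2 = (-0.104 - 1.676549) / (-1.4) = 1.2718,   |z_2| = 1.2718.
Moduli of all roots: 1.1232, 1.2718.
All moduli strictly greater than 1? Yes.
Verdict: Invertible.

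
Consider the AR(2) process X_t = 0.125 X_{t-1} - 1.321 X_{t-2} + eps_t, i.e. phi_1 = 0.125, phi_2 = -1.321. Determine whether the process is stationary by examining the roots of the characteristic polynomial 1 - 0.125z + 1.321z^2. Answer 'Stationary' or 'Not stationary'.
\text{Not stationary}

The AR(p) characteristic polynomial is P(z) = 1 - 0.125z + 1.321z^2.
Stationarity requires all roots to lie outside the unit circle, i.e. |z| > 1 for every root.
Set 1 + (-0.125) z + (1.321) z^2 = 0, i.e. a z^2 + b z + c = 0 with a = 1.321, b = -0.125, c = 1.
Discriminant D = b^2 - 4ac = (-0.125)^2 - 4*(1.321)*1 = 0.015625 - (5.284) = -5.268375.
D < 0, so the roots are the complex-conjugate pair z = (-b +/- i sqrt(-D)) / (2a) = 0.0473 +/- 0.8688i.
For a conjugate pair |z|^2 = z * conj(z) = (product of roots) = c/a = 1/(1.321) = 0.757002, so |z| = sqrt(0.757002) = 0.8701 for both roots.
Moduli of all roots: 0.8701, 0.8701.
All moduli strictly greater than 1? No.
Verdict: Not stationary.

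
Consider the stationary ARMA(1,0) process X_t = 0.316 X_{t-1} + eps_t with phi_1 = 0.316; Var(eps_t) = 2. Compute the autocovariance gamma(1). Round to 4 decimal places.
\gamma(1) = 0.7021

Multiply the model equation by X_{t-k} and take expectations. With theta_0 = psi_0 = 1 and psi_j the MA(infinity) weights, this gives
  gamma(k) - sum_i phi_i gamma(k-i) = c_k,
  c_k = sigma^2 * sum_{j=k..q} theta_j psi_{j-k}   (c_k = 0 for k > q),
using gamma(-m) = gamma(m).
Pure AR (q = 0): c_0 = sigma^2 = 2, c_k = 0 for k >= 1.
Equations for k = 0 and k = 1 (AR order 1):
  gamma(0) = phi_1 gamma(1) + c_0
  gamma(1) = phi_1 gamma(0) + c_1
Substituting the second into the first: gamma(0) (1 - phi_1^2) = c_0 + phi_1 c_1, so
  gamma(0) = c_0 / (1 - phi_1^2) = 2 / (1 - (0.316)^2) = 2 / 0.900144 = 2.221867.
  gamma(1) = phi_1 gamma(0) = (0.316)(2.221867) = 0.70211.
Therefore gamma(1) = 0.7021 (to 4 decimal places).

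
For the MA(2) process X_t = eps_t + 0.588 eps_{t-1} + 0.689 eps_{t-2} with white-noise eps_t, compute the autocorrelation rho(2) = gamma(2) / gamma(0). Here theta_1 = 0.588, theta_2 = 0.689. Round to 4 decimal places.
\rho(2) = 0.3785

For an MA(q) process with theta_0 = 1, the autocovariance is
  gamma(k) = sigma^2 * sum_{i=0..q-k} theta_i * theta_{i+k},
and rho(k) = gamma(k) / gamma(0). Sigma^2 cancels.
  numerator   = (1)*(0.689) = 0.689.
  denominator = (1)^2 + (0.588)^2 + (0.689)^2 = 1.820465.
  rho(2) = 0.689 / 1.820465 = 0.3785.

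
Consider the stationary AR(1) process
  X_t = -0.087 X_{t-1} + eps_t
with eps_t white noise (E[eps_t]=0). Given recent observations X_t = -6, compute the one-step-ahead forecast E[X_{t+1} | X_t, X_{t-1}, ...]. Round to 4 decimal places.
E[X_{t+1} \mid \mathcal F_t] = 0.5220

For an AR(p) model X_t = c + sum_i phi_i X_{t-i} + eps_t, the
one-step-ahead conditional mean is
  E[X_{t+1} | X_t, ...] = c + sum_i phi_i X_{t+1-i}.
Substitute known values:
  E[X_{t+1} | ...] = (-0.087) * (-6)
                   = 0.5220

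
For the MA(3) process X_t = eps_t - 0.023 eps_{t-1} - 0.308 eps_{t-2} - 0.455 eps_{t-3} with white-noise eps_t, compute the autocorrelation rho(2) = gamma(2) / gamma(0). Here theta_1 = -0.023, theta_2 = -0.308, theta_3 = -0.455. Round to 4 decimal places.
\rho(2) = -0.2284

For an MA(q) process with theta_0 = 1, the autocovariance is
  gamma(k) = sigma^2 * sum_{i=0..q-k} theta_i * theta_{i+k},
and rho(k) = gamma(k) / gamma(0). Sigma^2 cancels.
  numerator   = (1)*(-0.308) + (-0.023)*(-0.455) = -0.297535.
  denominator = (1)^2 + (-0.023)^2 + (-0.308)^2 + (-0.455)^2 = 1.302418.
  rho(2) = -0.297535 / 1.302418 = -0.2284.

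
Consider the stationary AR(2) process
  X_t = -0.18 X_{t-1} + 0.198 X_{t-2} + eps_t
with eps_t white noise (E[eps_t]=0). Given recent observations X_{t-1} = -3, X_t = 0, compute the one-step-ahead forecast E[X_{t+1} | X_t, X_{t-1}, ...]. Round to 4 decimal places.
E[X_{t+1} \mid \mathcal F_t] = -0.5940

For an AR(p) model X_t = c + sum_i phi_i X_{t-i} + eps_t, the
one-step-ahead conditional mean is
  E[X_{t+1} | X_t, ...] = c + sum_i phi_i X_{t+1-i}.
Substitute known values:
  E[X_{t+1} | ...] = (-0.18) * (0) + (0.198) * (-3)
                   = -0.5940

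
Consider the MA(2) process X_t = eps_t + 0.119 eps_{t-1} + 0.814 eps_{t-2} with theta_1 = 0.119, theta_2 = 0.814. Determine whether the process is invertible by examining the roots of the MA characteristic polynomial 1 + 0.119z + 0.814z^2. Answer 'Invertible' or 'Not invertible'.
\text{Invertible}

The MA(q) characteristic polynomial is P(z) = 1 + 0.119z + 0.814z^2.
Invertibility requires all roots to lie outside the unit circle, i.e. |z| > 1 for every root.
Set 1 + (0.119) z + (0.814) z^2 = 0, i.e. a z^2 + b z + c = 0 with a = 0.814, b = 0.119, c = 1.
Discriminant D = b^2 - 4ac = (0.119)^2 - 4*(0.814)*1 = 0.014161 - (3.256) = -3.241839.
D < 0, so the roots are the complex-conjugate pair z = (-b +/- i sqrt(-D)) / (2a) = -0.0731 +/- 1.106i.
For a conjugate pair |z|^2 = z * conj(z) = (product of roots) = c/a = 1/(0.814) = 1.228501, so |z| = sqrt(1.228501) = 1.1084 for both roots.
Moduli of all roots: 1.1084, 1.1084.
All moduli strictly greater than 1? Yes.
Verdict: Invertible.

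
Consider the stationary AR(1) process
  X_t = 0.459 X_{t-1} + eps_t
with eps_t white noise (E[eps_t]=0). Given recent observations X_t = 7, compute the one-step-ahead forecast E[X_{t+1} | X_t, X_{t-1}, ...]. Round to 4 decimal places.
E[X_{t+1} \mid \mathcal F_t] = 3.2130

For an AR(p) model X_t = c + sum_i phi_i X_{t-i} + eps_t, the
one-step-ahead conditional mean is
  E[X_{t+1} | X_t, ...] = c + sum_i phi_i X_{t+1-i}.
Substitute known values:
  E[X_{t+1} | ...] = (0.459) * (7)
                   = 3.2130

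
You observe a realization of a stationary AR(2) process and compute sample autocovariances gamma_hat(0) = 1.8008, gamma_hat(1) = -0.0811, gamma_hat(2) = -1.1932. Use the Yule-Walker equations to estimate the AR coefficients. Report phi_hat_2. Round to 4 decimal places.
\hat\phi_{2} = -0.6660

The Yule-Walker equations for an AR(p) process read, in matrix form,
  Gamma_p phi = r_p,   with   (Gamma_p)_{ij} = gamma(|i - j|),
                       (r_p)_i = gamma(i),   i,j = 1..p.
Substitute the sample gammas (Toeplitz matrix and right-hand side of size 2):
  Gamma_p = [[1.8008, -0.0811], [-0.0811, 1.8008]]
  r_p     = [-0.0811, -1.1932]
Written out:
  1.8008 phi_1 - 0.0811 phi_2 = -0.0811
  -0.0811 phi_1 + 1.8008 phi_2 = -1.1932
Solve by Cramer's rule:
  det = gamma(0)^2 - gamma(1)^2 = (1.8008)^2 - (-0.0811)^2 = 3.24288064 - 0.00657721 = 3.23630343
  phi_hat_1 = [gamma(1) gamma(0) - gamma(1) gamma(2)] / det = [(-0.0811)(1.8008) - (-0.0811)(-1.1932)] / 3.23630343 = -0.2428134 / 3.23630343 = -0.075
  phi_hat_2 = [gamma(0) gamma(2) - gamma(1)^2] / det = [(1.8008)(-1.1932) - (-0.0811)^2] / 3.23630343 = -2.15529177 / 3.23630343 = -0.666
So phi_hat = [-0.0750, -0.6660].
Therefore phi_hat_2 = -0.6660.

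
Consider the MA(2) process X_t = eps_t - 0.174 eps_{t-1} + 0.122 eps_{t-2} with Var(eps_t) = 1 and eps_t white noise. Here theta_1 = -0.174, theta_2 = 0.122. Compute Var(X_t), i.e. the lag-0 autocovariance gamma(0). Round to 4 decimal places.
\gamma(0) = 1.0452

For an MA(q) process X_t = eps_t + sum_i theta_i eps_{t-i} with
Var(eps_t) = sigma^2, the variance is
  gamma(0) = sigma^2 * (1 + sum_i theta_i^2).
  sum_i theta_i^2 = (-0.174)^2 + (0.122)^2 = 0.030276 + 0.014884 = 0.04516.
  gamma(0) = 1 * (1 + 0.04516) = 1 * 1.04516 = 1.04516, which rounds to 1.0452.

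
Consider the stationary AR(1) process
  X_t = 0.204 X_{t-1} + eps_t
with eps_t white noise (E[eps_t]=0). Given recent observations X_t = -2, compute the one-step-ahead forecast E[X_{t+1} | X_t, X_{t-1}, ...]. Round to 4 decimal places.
E[X_{t+1} \mid \mathcal F_t] = -0.4080

For an AR(p) model X_t = c + sum_i phi_i X_{t-i} + eps_t, the
one-step-ahead conditional mean is
  E[X_{t+1} | X_t, ...] = c + sum_i phi_i X_{t+1-i}.
Substitute known values:
  E[X_{t+1} | ...] = (0.204) * (-2)
                   = -0.4080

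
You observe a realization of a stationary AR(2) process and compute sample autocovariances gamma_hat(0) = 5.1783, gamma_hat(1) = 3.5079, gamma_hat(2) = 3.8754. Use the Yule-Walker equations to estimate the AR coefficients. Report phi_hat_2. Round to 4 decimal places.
\hat\phi_{2} = 0.5350

The Yule-Walker equations for an AR(p) process read, in matrix form,
  Gamma_p phi = r_p,   with   (Gamma_p)_{ij} = gamma(|i - j|),
                       (r_p)_i = gamma(i),   i,j = 1..p.
Substitute the sample gammas (Toeplitz matrix and right-hand side of size 2):
  Gamma_p = [[5.1783, 3.5079], [3.5079, 5.1783]]
  r_p     = [3.5079, 3.8754]
Written out:
  5.1783 phi_1 + 3.5079 phi_2 = 3.5079
  3.5079 phi_1 + 5.1783 phi_2 = 3.8754
Solve by Cramer's rule:
  det = gamma(0)^2 - gamma(1)^2 = (5.1783)^2 - (3.5079)^2 = 26.81479089 - 12.30536241 = 14.50942848
  phi_hat_1 = [gamma(1) gamma(0) - gamma(1) gamma(2)] / det = [(3.5079)(5.1783) - (3.5079)(3.8754)] / 14.50942848 = 4.57044291 / 14.50942848 = 0.315
  phi_hat_2 = [gamma(0) gamma(2) - gamma(1)^2] / det = [(5.1783)(3.8754) - (3.5079)^2] / 14.50942848 = 7.76262141 / 14.50942848 = 0.535
So phi_hat = [0.3150, 0.5350].
Therefore phi_hat_2 = 0.5350.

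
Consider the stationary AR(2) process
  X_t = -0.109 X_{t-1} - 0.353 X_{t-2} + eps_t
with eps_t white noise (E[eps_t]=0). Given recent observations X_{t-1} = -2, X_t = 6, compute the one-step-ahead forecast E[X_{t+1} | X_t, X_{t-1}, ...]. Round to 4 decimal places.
E[X_{t+1} \mid \mathcal F_t] = 0.0520

For an AR(p) model X_t = c + sum_i phi_i X_{t-i} + eps_t, the
one-step-ahead conditional mean is
  E[X_{t+1} | X_t, ...] = c + sum_i phi_i X_{t+1-i}.
Substitute known values:
  E[X_{t+1} | ...] = (-0.109) * (6) + (-0.353) * (-2)
                   = 0.0520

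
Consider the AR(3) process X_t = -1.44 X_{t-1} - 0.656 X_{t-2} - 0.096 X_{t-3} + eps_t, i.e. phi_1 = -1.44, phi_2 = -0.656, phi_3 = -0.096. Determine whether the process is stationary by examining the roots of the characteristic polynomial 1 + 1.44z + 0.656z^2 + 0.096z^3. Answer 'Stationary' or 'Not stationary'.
\text{Stationary}

The AR(p) characteristic polynomial is P(z) = 1 + 1.44z + 0.656z^2 + 0.096z^3.
Stationarity requires all roots to lie outside the unit circle, i.e. |z| > 1 for every root.
Degree 3: look for a simple real root z0 first, then factor out (1 - z/z0) and solve the remaining quadratic.
Testing z0 = -2.5: P(-2.5) = 1 + (1.44)(-2.5) + (0.656)(-2.5)^2 + (0.096)(-2.5)^3
  = 1 + (-3.6) + (4.1) + (-1.5) = 0.  So z_0 = -2.5 is a root, |z_0| = 2.5.
Divide out the factor (1 + 0.4 z) = (1 - z/z0) (since 1/z0 = -0.4):
  P(z) = (1 + 0.4 z)(1 + (1.04) z + (0.24) z^2)
  [check: z-coef 1.04 - (-0.4) = 1.44; z^2-coef 0.24 - (-0.4)(1.04) = 0.656; z^3-coef -(-0.4)(0.24) = 0.096.]
Remaining roots from the quadratic factor 1 + (1.04) z + (0.24) z^2:
  Set 1 + (1.04) z + (0.24) z^2 = 0, i.e. a z^2 + b z + c = 0 with a = 0.24, b = 1.04, c = 1.
  Discriminant D = b^2 - 4ac = (1.04)^2 - 4*(0.24)*1 = 1.0816 - (0.96) = 0.1216.
  D >= 0, so the roots are real: z = (-b +/- sqrt(D)) / (2a) = (-1.04 +/- 0.348712) / (0.48).
    z_1 = (-1.04 + 0.348712) / (0.48) = -1.4402,   |z_1| = 1.4402.
    z_2 = (-1.04 - 0.348712) / (0.48) = -2.8931,   |z_2| = 2.8931.
Moduli of all roots: 2.5000, 1.4402, 2.8931.
All moduli strictly greater than 1? Yes.
Verdict: Stationary.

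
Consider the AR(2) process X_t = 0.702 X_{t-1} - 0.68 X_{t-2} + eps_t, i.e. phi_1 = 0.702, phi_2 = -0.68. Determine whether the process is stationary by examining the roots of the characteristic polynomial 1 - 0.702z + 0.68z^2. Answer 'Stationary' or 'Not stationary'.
\text{Stationary}

The AR(p) characteristic polynomial is P(z) = 1 - 0.702z + 0.68z^2.
Stationarity requires all roots to lie outside the unit circle, i.e. |z| > 1 for every root.
Set 1 + (-0.702) z + (0.68) z^2 = 0, i.e. a z^2 + b z + c = 0 with a = 0.68, b = -0.702, c = 1.
Discriminant D = b^2 - 4ac = (-0.702)^2 - 4*(0.68)*1 = 0.492804 - (2.72) = -2.227196.
D < 0, so the roots are the complex-conjugate pair z = (-b +/- i sqrt(-D)) / (2a) = 0.5162 +/- 1.0973i.
For a conjugate pair |z|^2 = z * conj(z) = (product of roots) = c/a = 1/(0.68) = 1.470588, so |z| = sqrt(1.470588) = 1.2127 for both roots.
Moduli of all roots: 1.2127, 1.2127.
All moduli strictly greater than 1? Yes.
Verdict: Stationary.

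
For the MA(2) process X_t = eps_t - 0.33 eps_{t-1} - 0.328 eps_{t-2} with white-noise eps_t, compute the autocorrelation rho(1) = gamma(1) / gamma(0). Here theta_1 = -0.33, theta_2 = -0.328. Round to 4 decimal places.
\rho(1) = -0.1823

For an MA(q) process with theta_0 = 1, the autocovariance is
  gamma(k) = sigma^2 * sum_{i=0..q-k} theta_i * theta_{i+k},
and rho(k) = gamma(k) / gamma(0). Sigma^2 cancels.
  numerator   = (1)*(-0.33) + (-0.33)*(-0.328) = -0.22176.
  denominator = (1)^2 + (-0.33)^2 + (-0.328)^2 = 1.216484.
  rho(1) = -0.22176 / 1.216484 = -0.1823.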